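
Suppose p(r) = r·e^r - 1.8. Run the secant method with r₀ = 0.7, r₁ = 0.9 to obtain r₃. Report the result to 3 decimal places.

p(0.7) = -0.39037, p(0.9) = 0.41364
r₂ = 0.90000 − 0.41364·(0.90000 − 0.70000) / (0.41364 − (-0.39037)) = 0.90000 − (0.08273)/(0.80402) = 0.79711
p(0.79711) = -0.03114
r₃ = 0.79711 − (-0.03114)·(0.79711 − 0.90000) / (-0.03114 − 0.41364) = 0.79711 − (0.00320)/(-0.44478) = 0.80431

0.804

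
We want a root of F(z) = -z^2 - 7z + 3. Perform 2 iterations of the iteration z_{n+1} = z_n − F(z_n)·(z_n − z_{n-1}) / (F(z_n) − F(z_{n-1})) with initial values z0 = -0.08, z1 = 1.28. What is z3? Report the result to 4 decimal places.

0.3999

F(-0.08) = 3.553600, F(1.28) = -7.598400
z2 = 1.280000 − (-7.598400)·(1.280000 − (-0.080000)) / (-7.598400 − 3.553600) = 1.280000 − (-10.333824)/(-11.152000) = 0.353366
F(0.353366) = 0.401572
z3 = 0.353366 − 0.401572·(0.353366 − 1.280000) / (0.401572 − (-7.598400)) = 0.353366 − (-0.372110)/(7.999972) = 0.399880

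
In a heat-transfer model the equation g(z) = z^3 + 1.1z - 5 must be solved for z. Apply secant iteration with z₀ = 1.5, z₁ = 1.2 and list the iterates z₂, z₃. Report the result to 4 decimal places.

g(1.5) = 0.025000, g(1.2) = -1.952000
z₂ = 1.200000 − (-1.952000)·(1.200000 − 1.500000) / (-1.952000 − 0.025000) = 1.200000 − (0.585600)/(-1.977000) = 1.496206
g(1.496206) = -0.004715
z₃ = 1.496206 − (-0.004715)·(1.496206 − 1.200000) / (-0.004715 − (-1.952000)) = 1.496206 − (-0.001397)/(1.947285) = 1.496924

1.4962, 1.4969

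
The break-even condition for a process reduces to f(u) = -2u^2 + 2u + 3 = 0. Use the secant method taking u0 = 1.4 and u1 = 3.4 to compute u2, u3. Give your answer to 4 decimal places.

f(1.4) = 1.880000, f(3.4) = -13.320000
u2 = 3.400000 − (-13.320000)·(3.400000 − 1.400000) / (-13.320000 − 1.880000) = 3.400000 − (-26.640000)/(-15.200000) = 1.647368
f(1.647368) = 0.867091
u3 = 1.647368 − 0.867091·(1.647368 − 3.400000) / (0.867091 − (-13.320000)) = 1.647368 − (-1.519692)/(14.187091) = 1.754486

1.6474, 1.7545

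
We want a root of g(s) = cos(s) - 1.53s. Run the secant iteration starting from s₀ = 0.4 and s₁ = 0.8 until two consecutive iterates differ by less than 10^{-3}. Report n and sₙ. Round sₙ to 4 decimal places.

n = 4, sₙ = 0.5554

g(0.4) = 0.309061, g(0.8) = -0.527293
s₂ = 0.800000 − (-0.527293)·(0.400000)/(-0.836354) = 0.547813;  |Δ| = 0.252187
g(0.547813) = 0.015511
s₃ = 0.547813 − 0.015511·(-0.252187)/(0.542804) = 0.555020;  |Δ| = 0.007206
g(0.555020) = 0.000710
s₄ = 0.555020 − 0.000710·(0.007206)/(-0.014801) = 0.555365;  |Δ| = 0.000346
|s₄ − s₃| = 0.000346 < 10^{-3}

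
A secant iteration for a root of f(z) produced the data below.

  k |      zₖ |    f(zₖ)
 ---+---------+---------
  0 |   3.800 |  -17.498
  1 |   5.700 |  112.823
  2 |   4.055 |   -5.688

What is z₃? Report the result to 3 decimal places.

4.134

z₃ = 4.055 − (-5.688)·(4.055 − 5.700) / (-5.688 − 112.823)
   = 4.055 − (9.35676)/(-118.51100) = 4.13395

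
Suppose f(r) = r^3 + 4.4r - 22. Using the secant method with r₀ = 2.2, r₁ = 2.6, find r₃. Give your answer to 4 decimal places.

2.2849

f(2.2) = -1.672000, f(2.6) = 7.016000
r₂ = 2.600000 − 7.016000·(2.600000 − 2.200000) / (7.016000 − (-1.672000)) = 2.600000 − (2.806400)/(8.688000) = 2.276980
f(2.276980) = -0.175976
r₃ = 2.276980 − (-0.175976)·(2.276980 − 2.600000) / (-0.175976 − 7.016000) = 2.276980 − (0.056844)/(-7.191976) = 2.284884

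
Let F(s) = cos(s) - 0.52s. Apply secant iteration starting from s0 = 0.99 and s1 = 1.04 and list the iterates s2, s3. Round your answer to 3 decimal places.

F(0.99) = 0.03389, F(1.04) = -0.03458
s2 = 1.04000 − (-0.03458)·(1.04000 − 0.99000) / (-0.03458 − 0.03389) = 1.04000 − (-0.00173)/(-0.06847) = 1.01475
F(1.01475) = 0.00016
s3 = 1.01475 − 0.00016·(1.01475 − 1.04000) / (0.00016 − (-0.03458)) = 1.01475 − (0.00000)/(0.03474) = 1.01487

1.015, 1.015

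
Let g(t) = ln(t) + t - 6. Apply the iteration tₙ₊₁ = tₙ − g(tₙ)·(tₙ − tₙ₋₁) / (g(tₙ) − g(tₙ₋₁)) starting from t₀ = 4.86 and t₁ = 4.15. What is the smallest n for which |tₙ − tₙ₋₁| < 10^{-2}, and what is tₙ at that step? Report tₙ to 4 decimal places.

g(4.86) = 0.441038, g(4.15) = -0.426892
t₂ = 4.150000 − (-0.426892)·(-0.710000)/(-0.867930) = 4.499214;  |Δ| = 0.349214
g(4.499214) = 0.003116
t₃ = 4.499214 − 0.003116·(0.349214)/(0.430008) = 4.496683;  |Δ| = 0.002531
|t₃ − t₂| = 0.002531 < 10^{-2}

n = 3, tₙ = 4.4967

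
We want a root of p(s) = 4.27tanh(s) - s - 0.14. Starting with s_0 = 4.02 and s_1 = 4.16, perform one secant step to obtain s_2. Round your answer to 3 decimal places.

4.128

p(4.02) = 0.10725, p(4.16) = -0.03208
s_2 = 4.16000 − (-0.03208)·(4.16000 − 4.02000) / (-0.03208 − 0.10725) = 4.16000 − (-0.00449)/(-0.13933) = 4.12777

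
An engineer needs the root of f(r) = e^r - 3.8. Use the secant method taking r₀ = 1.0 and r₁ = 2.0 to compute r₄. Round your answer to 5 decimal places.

1.33664

f(1.0) = -1.0817182, f(2.0) = 3.5890561
r₂ = 2.0000000 − 3.5890561·(2.0000000 − 1.0000000) / (3.5890561 − (-1.0817182)) = 2.0000000 − (3.5890561)/(4.6707743) = 1.2315929
f(1.2315929) = -0.3733164
r₃ = 1.2315929 − (-0.3733164)·(1.2315929 − 2.0000000) / (-0.3733164 − 3.5890561) = 1.2315929 − (0.2868590)/(-3.9623725) = 1.3039887
f(1.3039887) = -0.1160385
r₄ = 1.3039887 − (-0.1160385)·(1.3039887 − 1.2315929) / (-0.1160385 − (-0.3733164)) = 1.3039887 − (-0.0084007)/(0.2572779) = 1.3366409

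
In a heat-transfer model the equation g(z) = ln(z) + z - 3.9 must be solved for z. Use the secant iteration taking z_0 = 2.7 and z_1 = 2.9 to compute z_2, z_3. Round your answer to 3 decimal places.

2.852, 2.852

g(2.7) = -0.20675, g(2.9) = 0.06471
z_2 = 2.90000 − 0.06471·(2.90000 − 2.70000) / (0.06471 − (-0.20675)) = 2.90000 − (0.01294)/(0.27146) = 2.85232
g(2.85232) = 0.00046
z_3 = 2.85232 − 0.00046·(2.85232 − 2.90000) / (0.00046 − 0.06471) = 2.85232 − (-0.00002)/(-0.06425) = 2.85198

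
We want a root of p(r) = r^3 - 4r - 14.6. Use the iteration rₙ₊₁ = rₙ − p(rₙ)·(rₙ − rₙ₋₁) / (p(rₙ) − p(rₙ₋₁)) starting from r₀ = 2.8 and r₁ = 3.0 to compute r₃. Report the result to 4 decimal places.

p(2.8) = -3.848000, p(3.0) = 0.400000
r₂ = 3.000000 − 0.400000·(3.000000 − 2.800000) / (0.400000 − (-3.848000)) = 3.000000 − (0.080000)/(4.248000) = 2.981168
p(2.981168) = -0.029960
r₃ = 2.981168 − (-0.029960)·(2.981168 − 3.000000) / (-0.029960 − 0.400000) = 2.981168 − (0.000564)/(-0.429960) = 2.982480

2.9825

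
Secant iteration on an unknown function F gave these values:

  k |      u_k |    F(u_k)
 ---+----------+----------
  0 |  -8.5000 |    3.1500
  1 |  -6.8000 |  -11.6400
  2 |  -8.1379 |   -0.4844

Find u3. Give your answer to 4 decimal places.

-8.1960

u3 = -8.1379 − (-0.4844)·(-8.1379 − (-6.8000)) / (-0.4844 − (-11.6400))
   = -8.1379 − (0.648079)/(11.155600) = -8.195994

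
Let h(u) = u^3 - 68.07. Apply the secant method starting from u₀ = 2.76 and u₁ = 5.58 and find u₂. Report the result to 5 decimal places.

3.62872

h(2.76) = -47.0454240, h(5.58) = 105.6711120
u₂ = 5.5800000 − 105.6711120·(5.5800000 − 2.7600000) / (105.6711120 − (-47.0454240)) = 5.5800000 − (297.9925358)/(152.7165360) = 3.6287212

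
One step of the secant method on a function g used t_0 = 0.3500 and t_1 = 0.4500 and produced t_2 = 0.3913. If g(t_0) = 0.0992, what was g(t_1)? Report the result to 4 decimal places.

The secant line through (0.3500, 0.0992) and (0.4500, g(t_1)) crosses zero at t_2 = 0.3913.
So (0.3500, 0.0992), (0.4500, g(t_1)), (0.3913, 0) are collinear:
g(t_1) = 0.0992 · (0.4500 − 0.3913) / (0.3500 − 0.3913) = 0.0992 · (0.058700)/(-0.041300) = -0.140994

-0.1410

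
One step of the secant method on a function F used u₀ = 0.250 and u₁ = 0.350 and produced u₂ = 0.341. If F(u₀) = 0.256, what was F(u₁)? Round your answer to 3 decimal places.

-0.025

The secant line through (0.250, 0.256) and (0.350, F(u₁)) crosses zero at u₂ = 0.341.
So (0.250, 0.256), (0.350, F(u₁)), (0.341, 0) are collinear:
F(u₁) = 0.256 · (0.350 − 0.341) / (0.250 − 0.341) = 0.256 · (0.00900)/(-0.09100) = -0.02532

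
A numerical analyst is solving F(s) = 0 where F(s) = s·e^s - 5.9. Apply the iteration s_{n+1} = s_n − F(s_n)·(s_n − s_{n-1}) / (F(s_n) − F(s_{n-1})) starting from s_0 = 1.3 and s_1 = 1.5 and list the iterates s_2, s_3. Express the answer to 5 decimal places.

1.41574, 1.42216

F(1.3) = -1.1299143, F(1.5) = 0.8225336
s_2 = 1.5000000 − 0.8225336·(1.5000000 − 1.3000000) / (0.8225336 − (-1.1299143)) = 1.5000000 − (0.1645067)/(1.9524479) = 1.4157434
F(1.4157434) = -0.0677779
s_3 = 1.4157434 − (-0.0677779)·(1.4157434 − 1.5000000) / (-0.0677779 − 0.8225336) = 1.4157434 − (0.0057107)/(-0.8903115) = 1.4221577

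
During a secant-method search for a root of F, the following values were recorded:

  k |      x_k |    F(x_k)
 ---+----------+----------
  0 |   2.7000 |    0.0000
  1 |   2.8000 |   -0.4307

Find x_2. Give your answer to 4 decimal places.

2.7000

x_2 = 2.8000 − (-0.4307)·(2.8000 − 2.7000) / (-0.4307 − 0.0000)
   = 2.8000 − (-0.043070)/(-0.430700) = 2.700000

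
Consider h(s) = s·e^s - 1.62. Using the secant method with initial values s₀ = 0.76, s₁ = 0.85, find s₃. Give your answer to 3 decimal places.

0.759

h(0.76) = 0.00509, h(0.85) = 0.36870
s₂ = 0.85000 − 0.36870·(0.85000 − 0.76000) / (0.36870 − 0.00509) = 0.85000 − (0.03318)/(0.36361) = 0.75874
h(0.75874) = 0.00035
s₃ = 0.75874 − 0.00035·(0.75874 − 0.85000) / (0.00035 − 0.36870) = 0.75874 − (-0.00003)/(-0.36835) = 0.75865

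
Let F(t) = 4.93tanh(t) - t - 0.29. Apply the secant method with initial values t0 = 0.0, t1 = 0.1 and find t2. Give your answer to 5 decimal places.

F(0.0) = -0.2900000, F(0.1) = 0.1013632
t2 = 0.1000000 − 0.1013632·(0.1000000 − 0.0000000) / (0.1013632 − (-0.2900000)) = 0.1000000 − (0.0101363)/(0.3913632) = 0.0741000

0.07410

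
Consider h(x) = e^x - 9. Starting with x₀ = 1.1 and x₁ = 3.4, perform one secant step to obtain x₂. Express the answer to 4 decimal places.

1.6115

h(1.1) = -5.995834, h(3.4) = 20.964100
x₂ = 3.400000 − 20.964100·(3.400000 − 1.100000) / (20.964100 − (-5.995834)) = 3.400000 − (48.217430)/(26.959934) = 1.611515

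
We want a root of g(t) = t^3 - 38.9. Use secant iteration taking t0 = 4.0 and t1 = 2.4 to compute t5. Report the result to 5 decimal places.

3.38823

g(4.0) = 25.1000000, g(2.4) = -25.0760000
t2 = 2.4000000 − (-25.0760000)·(2.4000000 − 4.0000000) / (-25.0760000 − 25.1000000) = 2.4000000 − (40.1216000)/(-50.1760000) = 3.1996173
g(3.1996173) = -6.1437537
t3 = 3.1996173 − (-6.1437537)·(3.1996173 − 2.4000000) / (-6.1437537 − (-25.0760000)) = 3.1996173 − (-4.9126520)/(18.9322463) = 3.4591033
g(3.4591033) = 2.4895396
t4 = 3.4591033 − 2.4895396·(3.4591033 − 3.1996173) / (2.4895396 − (-6.1437537)) = 3.4591033 − (0.6460006)/(8.6332933) = 3.3842766
g(3.3842766) = -0.1387685
t5 = 3.3842766 − (-0.1387685)·(3.3842766 − 3.4591033) / (-0.1387685 − 2.4895396) = 3.3842766 − (0.0103836)/(-2.6283082) = 3.3882273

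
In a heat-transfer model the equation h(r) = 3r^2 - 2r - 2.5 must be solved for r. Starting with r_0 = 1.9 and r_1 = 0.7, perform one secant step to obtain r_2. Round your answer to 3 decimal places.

h(1.9) = 4.53000, h(0.7) = -2.43000
r_2 = 0.70000 − (-2.43000)·(0.70000 − 1.90000) / (-2.43000 − 4.53000) = 0.70000 − (2.91600)/(-6.96000) = 1.11897

1.119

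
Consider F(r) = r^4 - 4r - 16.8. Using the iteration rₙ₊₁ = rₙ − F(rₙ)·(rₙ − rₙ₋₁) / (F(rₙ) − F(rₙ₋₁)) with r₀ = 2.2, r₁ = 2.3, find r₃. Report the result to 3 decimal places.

F(2.2) = -2.17440, F(2.3) = 1.98410
r₂ = 2.30000 − 1.98410·(2.30000 − 2.20000) / (1.98410 − (-2.17440)) = 2.30000 − (0.19841)/(4.15850) = 2.25229
F(2.25229) = -0.07584
r₃ = 2.25229 − (-0.07584)·(2.25229 − 2.30000) / (-0.07584 − 1.98410) = 2.25229 − (0.00362)/(-2.05994) = 2.25404

2.254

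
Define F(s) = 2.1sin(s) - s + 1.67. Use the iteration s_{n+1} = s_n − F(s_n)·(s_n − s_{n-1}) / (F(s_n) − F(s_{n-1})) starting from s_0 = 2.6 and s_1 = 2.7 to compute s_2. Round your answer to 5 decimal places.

F(2.6) = 0.1525529, F(2.7) = -0.1325023
s_2 = 2.7000000 − (-0.1325023)·(2.7000000 − 2.6000000) / (-0.1325023 − 0.1525529) = 2.7000000 − (-0.0132502)/(-0.2850551) = 2.6535170

2.65352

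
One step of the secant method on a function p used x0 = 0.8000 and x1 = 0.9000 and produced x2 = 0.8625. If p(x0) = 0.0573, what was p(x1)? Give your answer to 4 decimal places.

The secant line through (0.8000, 0.0573) and (0.9000, p(x1)) crosses zero at x2 = 0.8625.
So (0.8000, 0.0573), (0.9000, p(x1)), (0.8625, 0) are collinear:
p(x1) = 0.0573 · (0.9000 − 0.8625) / (0.8000 − 0.8625) = 0.0573 · (0.037500)/(-0.062500) = -0.034380

-0.0344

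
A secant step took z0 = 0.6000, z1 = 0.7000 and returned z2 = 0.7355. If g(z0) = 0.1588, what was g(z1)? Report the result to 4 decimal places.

0.0416

The secant line through (0.6000, 0.1588) and (0.7000, g(z1)) crosses zero at z2 = 0.7355.
So (0.6000, 0.1588), (0.7000, g(z1)), (0.7355, 0) are collinear:
g(z1) = 0.1588 · (0.7000 − 0.7355) / (0.6000 − 0.7355) = 0.1588 · (-0.035500)/(-0.135500) = 0.041604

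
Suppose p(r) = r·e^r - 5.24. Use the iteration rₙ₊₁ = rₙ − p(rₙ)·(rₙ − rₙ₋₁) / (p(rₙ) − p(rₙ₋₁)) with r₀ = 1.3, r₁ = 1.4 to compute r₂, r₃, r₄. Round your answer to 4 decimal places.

1.3518, 1.3535, 1.3536

p(1.3) = -0.469914, p(1.4) = 0.437280
r₂ = 1.400000 − 0.437280·(1.400000 − 1.300000) / (0.437280 − (-0.469914)) = 1.400000 − (0.043728)/(0.907194) = 1.351799
p(1.351799) = -0.016150
r₃ = 1.351799 − (-0.016150)·(1.351799 − 1.400000) / (-0.016150 − 0.437280) = 1.351799 − (0.000778)/(-0.453430) = 1.353515
p(1.353515) = -0.000528
r₄ = 1.353515 − (-0.000528)·(1.353515 − 1.351799) / (-0.000528 − (-0.016150)) = 1.353515 − (-0.000001)/(0.015622) = 1.353573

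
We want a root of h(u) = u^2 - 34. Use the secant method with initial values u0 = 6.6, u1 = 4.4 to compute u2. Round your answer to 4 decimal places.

5.7309

h(6.6) = 9.560000, h(4.4) = -14.640000
u2 = 4.400000 − (-14.640000)·(4.400000 − 6.600000) / (-14.640000 − 9.560000) = 4.400000 − (32.208000)/(-24.200000) = 5.730909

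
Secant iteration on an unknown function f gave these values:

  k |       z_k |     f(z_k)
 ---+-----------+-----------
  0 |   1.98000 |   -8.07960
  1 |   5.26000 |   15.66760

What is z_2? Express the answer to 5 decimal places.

z_2 = 5.26000 − 15.66760·(5.26000 − 1.98000) / (15.66760 − (-8.07960))
   = 5.26000 − (51.3897280)/(23.7472000) = 3.0959669

3.09597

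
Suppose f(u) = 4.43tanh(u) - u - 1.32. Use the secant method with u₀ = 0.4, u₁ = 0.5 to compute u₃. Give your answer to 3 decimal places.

0.413

f(0.4) = -0.03683, f(0.5) = 0.22718
u₂ = 0.50000 − 0.22718·(0.50000 − 0.40000) / (0.22718 − (-0.03683)) = 0.50000 − (0.02272)/(0.26401) = 0.41395
f(0.41395) = 0.00182
u₃ = 0.41395 − 0.00182·(0.41395 − 0.50000) / (0.00182 − 0.22718) = 0.41395 − (-0.00016)/(-0.22536) = 0.41326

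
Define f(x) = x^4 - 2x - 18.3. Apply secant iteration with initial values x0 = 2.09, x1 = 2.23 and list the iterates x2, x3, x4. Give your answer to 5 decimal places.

f(2.09) = -3.3997024, f(2.23) = 1.9697344
x2 = 2.2300000 − 1.9697344·(2.2300000 − 2.0900000) / (1.9697344 − (-3.3997024)) = 2.2300000 − (0.2757628)/(5.3694368) = 2.1786421
f(2.1786421) = -0.1281972
x3 = 2.1786421 − (-0.1281972)·(2.1786421 − 2.2300000) / (-0.1281972 − 1.9697344) = 2.1786421 − (0.0065839)/(-2.0979316) = 2.1817804
f(2.1817804) = -0.0043819
x4 = 2.1817804 − (-0.0043819)·(2.1817804 − 2.1786421) / (-0.0043819 − (-0.1281972)) = 2.1817804 − (-0.0000138)/(0.1238153) = 2.1818915

2.17864, 2.18178, 2.18189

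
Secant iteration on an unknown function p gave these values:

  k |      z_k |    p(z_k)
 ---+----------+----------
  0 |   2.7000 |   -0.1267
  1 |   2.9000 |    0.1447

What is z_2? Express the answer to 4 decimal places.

z_2 = 2.9000 − 0.1447·(2.9000 − 2.7000) / (0.1447 − (-0.1267))
   = 2.9000 − (0.028940)/(0.271400) = 2.793368

2.7934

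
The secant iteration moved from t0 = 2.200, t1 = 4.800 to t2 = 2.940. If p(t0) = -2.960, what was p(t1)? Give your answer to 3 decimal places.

7.440

The secant line through (2.200, -2.960) and (4.800, p(t1)) crosses zero at t2 = 2.940.
So (2.200, -2.960), (4.800, p(t1)), (2.940, 0) are collinear:
p(t1) = -2.960 · (4.800 − 2.940) / (2.200 − 2.940) = -2.960 · (1.86000)/(-0.74000) = 7.44000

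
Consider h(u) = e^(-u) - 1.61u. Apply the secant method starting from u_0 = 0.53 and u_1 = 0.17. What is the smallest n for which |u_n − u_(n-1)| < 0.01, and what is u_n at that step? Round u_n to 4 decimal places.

h(0.53) = -0.264695, h(0.17) = 0.569965
u_2 = 0.170000 − 0.569965·(-0.360000)/(0.834660) = 0.415833;  |Δ| = 0.245833
h(0.415833) = -0.009702
u_3 = 0.415833 − (-0.009702)·(0.245833)/(-0.579667) = 0.411719;  |Δ| = 0.004114
|u_3 − u_2| = 0.004114 < 0.01

n = 3, u_n = 0.4117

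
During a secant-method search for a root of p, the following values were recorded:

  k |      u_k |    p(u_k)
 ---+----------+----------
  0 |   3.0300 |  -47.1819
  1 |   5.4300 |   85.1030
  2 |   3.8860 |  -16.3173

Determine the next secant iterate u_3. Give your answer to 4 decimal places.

4.1344

u_3 = 3.8860 − (-16.3173)·(3.8860 − 5.4300) / (-16.3173 − 85.1030)
   = 3.8860 − (25.193911)/(-101.420300) = 4.134411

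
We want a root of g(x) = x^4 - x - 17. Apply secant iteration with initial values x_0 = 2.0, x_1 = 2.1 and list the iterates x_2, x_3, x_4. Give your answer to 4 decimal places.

2.0896, 2.0903, 2.0903

g(2.0) = -3.000000, g(2.1) = 0.348100
x_2 = 2.100000 − 0.348100·(2.100000 − 2.000000) / (0.348100 − (-3.000000)) = 2.100000 − (0.034810)/(3.348100) = 2.089603
g(2.089603) = -0.023797
x_3 = 2.089603 − (-0.023797)·(2.089603 − 2.100000) / (-0.023797 − 0.348100) = 2.089603 − (0.000247)/(-0.371897) = 2.090268
g(2.090268) = -0.000170
x_4 = 2.090268 − (-0.000170)·(2.090268 − 2.089603) / (-0.000170 − (-0.023797)) = 2.090268 − (0.000000)/(0.023626) = 2.090273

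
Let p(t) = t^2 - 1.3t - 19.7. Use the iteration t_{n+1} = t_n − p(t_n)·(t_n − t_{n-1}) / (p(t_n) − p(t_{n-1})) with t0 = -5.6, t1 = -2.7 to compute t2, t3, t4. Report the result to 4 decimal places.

p(-5.6) = 18.940000, p(-2.7) = -8.900000
t2 = -2.700000 − (-8.900000)·(-2.700000 − (-5.600000)) / (-8.900000 − 18.940000) = -2.700000 − (-25.810000)/(-27.840000) = -3.627083
p(-3.627083) = -1.829058
t3 = -3.627083 − (-1.829058)·(-3.627083 − (-2.700000)) / (-1.829058 − (-8.900000)) = -3.627083 − (1.695689)/(7.070942) = -3.866894
p(-3.866894) = 0.279834
t4 = -3.866894 − 0.279834·(-3.866894 − (-3.627083)) / (0.279834 − (-1.829058)) = -3.866894 − (-0.067107)/(2.108892) = -3.835073

-3.6271, -3.8669, -3.8351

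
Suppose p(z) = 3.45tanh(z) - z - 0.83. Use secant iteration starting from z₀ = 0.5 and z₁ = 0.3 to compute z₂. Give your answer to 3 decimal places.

0.364

p(0.5) = 0.26430, p(0.3) = -0.12497
z₂ = 0.30000 − (-0.12497)·(0.30000 − 0.50000) / (-0.12497 − 0.26430) = 0.30000 − (0.02499)/(-0.38928) = 0.36421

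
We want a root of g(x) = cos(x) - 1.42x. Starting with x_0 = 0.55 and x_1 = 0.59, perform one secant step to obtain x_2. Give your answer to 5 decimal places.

0.58650

g(0.55) = 0.0715245, g(0.59) = -0.0068593
x_2 = 0.5900000 − (-0.0068593)·(0.5900000 − 0.5500000) / (-0.0068593 − 0.0715245) = 0.5900000 − (-0.0002744)/(-0.0783838) = 0.5864996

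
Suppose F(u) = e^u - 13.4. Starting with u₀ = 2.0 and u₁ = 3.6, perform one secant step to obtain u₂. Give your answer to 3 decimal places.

2.329

F(2.0) = -6.01094, F(3.6) = 23.19823
u₂ = 3.60000 − 23.19823·(3.60000 − 2.00000) / (23.19823 − (-6.01094)) = 3.60000 − (37.11718)/(29.20918) = 2.32926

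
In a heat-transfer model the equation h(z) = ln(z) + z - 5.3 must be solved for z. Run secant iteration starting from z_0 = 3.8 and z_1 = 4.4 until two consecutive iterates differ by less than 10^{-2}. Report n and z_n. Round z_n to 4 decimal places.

n = 3, z_n = 3.9311

h(3.8) = -0.164999, h(4.4) = 0.581605
z_2 = 4.400000 − 0.581605·(0.600000)/(0.746603) = 3.932600;  |Δ| = 0.467400
h(3.932600) = 0.001900
z_3 = 3.932600 − 0.001900·(-0.467400)/(-0.579704) = 3.931067;  |Δ| = 0.001532
|z_3 − z_2| = 0.001532 < 10^{-2}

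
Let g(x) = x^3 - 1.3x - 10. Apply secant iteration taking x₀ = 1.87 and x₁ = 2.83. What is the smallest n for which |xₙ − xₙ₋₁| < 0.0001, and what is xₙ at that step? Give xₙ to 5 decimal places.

g(1.87) = -5.8917970, g(2.83) = 8.9861870
x₂ = 2.8300000 − 8.9861870·(0.9600000)/(14.8779840) = 2.2501674;  |Δ| = 0.5798326
g(2.2501674) = -1.5320495
x₃ = 2.2501674 − (-1.5320495)·(-0.5798326)/(-10.5182365) = 2.3346238;  |Δ| = 0.0844564
g(2.3346238) = -0.3102176
x₄ = 2.3346238 − (-0.3102176)·(0.0844564)/(1.2218318) = 2.3560669;  |Δ| = 0.0214431
g(2.3560669) = 0.0157614
x₅ = 2.3560669 − 0.0157614·(0.0214431)/(0.3259790) = 2.3550301;  |Δ| = 0.0010368
g(2.3550301) = -0.0001491
x₆ = 2.3550301 − (-0.0001491)·(-0.0010368)/(-0.0159105) = 2.3550398;  |Δ| = 0.0000097
|x₆ − x₅| = 0.0000097 < 0.0001

n = 6, xₙ = 2.35504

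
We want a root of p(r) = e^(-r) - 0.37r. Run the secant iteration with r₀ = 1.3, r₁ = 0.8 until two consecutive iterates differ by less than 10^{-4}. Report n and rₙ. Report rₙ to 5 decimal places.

p(1.3) = -0.2084682, p(0.8) = 0.1533290
r₂ = 0.8000000 − 0.1533290·(-0.5000000)/(0.3617972) = 1.0118991;  |Δ| = 0.2118991
p(1.0118991) = -0.0108747
r₃ = 1.0118991 − (-0.0108747)·(0.2118991)/(-0.1642037) = 0.9978657;  |Δ| = 0.0140334
p(0.9978657) = -0.0005448
r₄ = 0.9978657 − (-0.0005448)·(-0.0140334)/(0.0103299) = 0.9971255;  |Δ| = 0.0007402
p(0.9971255) = 0.0000020
r₅ = 0.9971255 − 0.0000020·(-0.0007402)/(0.0005468) = 0.9971282;  |Δ| = 0.0000027
|r₅ − r₄| = 0.0000027 < 10^{-4}

n = 5, rₙ = 0.99713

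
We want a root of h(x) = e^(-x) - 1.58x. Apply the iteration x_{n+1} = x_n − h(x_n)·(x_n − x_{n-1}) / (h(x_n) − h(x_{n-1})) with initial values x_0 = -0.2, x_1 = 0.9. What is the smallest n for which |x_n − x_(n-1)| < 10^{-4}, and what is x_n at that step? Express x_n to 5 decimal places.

h(-0.2) = 1.5374028, h(0.9) = -1.0154303
x_2 = 0.9000000 − (-1.0154303)·(1.1000000)/(-2.5528331) = 0.4624573;  |Δ| = 0.4375427
h(0.4624573) = -0.1009483
x_3 = 0.4624573 − (-0.1009483)·(-0.4375427)/(0.9144820) = 0.4141576;  |Δ| = 0.0482997
h(0.4141576) = 0.0065277
x_4 = 0.4141576 − 0.0065277·(-0.0482997)/(0.1074760) = 0.4170912;  |Δ| = 0.0029335
h(0.4170912) = -0.0000432
x_5 = 0.4170912 − (-0.0000432)·(0.0029335)/(-0.0065709) = 0.4170719;  |Δ| = 0.0000193
|x_5 − x_4| = 0.0000193 < 10^{-4}

n = 5, x_n = 0.41707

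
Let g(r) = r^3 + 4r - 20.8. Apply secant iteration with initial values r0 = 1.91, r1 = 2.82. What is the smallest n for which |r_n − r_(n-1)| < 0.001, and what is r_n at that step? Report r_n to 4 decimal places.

n = 5, r_n = 2.2712

g(1.91) = -6.192129, g(2.82) = 12.905768
r2 = 2.820000 − 12.905768·(0.910000)/(19.097897) = 2.205050;  |Δ| = 0.614950
g(2.205050) = -1.258303
r3 = 2.205050 − (-1.258303)·(-0.614950)/(-14.164071) = 2.259681;  |Δ| = 0.054631
g(2.259681) = -0.222990
r4 = 2.259681 − (-0.222990)·(0.054631)/(1.035313) = 2.271447;  |Δ| = 0.011767
g(2.271447) = 0.005263
r5 = 2.271447 − 0.005263·(0.011767)/(0.228253) = 2.271176;  |Δ| = 0.000271
|r5 − r4| = 0.000271 < 0.001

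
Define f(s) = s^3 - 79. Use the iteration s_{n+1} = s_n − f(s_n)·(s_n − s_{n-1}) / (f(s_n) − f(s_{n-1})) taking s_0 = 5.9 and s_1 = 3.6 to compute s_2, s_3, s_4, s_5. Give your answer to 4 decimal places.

f(5.9) = 126.379000, f(3.6) = -32.344000
s_2 = 3.600000 − (-32.344000)·(3.600000 − 5.900000) / (-32.344000 − 126.379000) = 3.600000 − (74.391200)/(-158.723000) = 4.068686
f(4.068686) = -11.646150
s_3 = 4.068686 − (-11.646150)·(4.068686 − 3.600000) / (-11.646150 − (-32.344000)) = 4.068686 − (-5.458384)/(20.697850) = 4.332403
f(4.332403) = 2.317980
s_4 = 4.332403 − 2.317980·(4.332403 − 4.068686) / (2.317980 − (-11.646150)) = 4.332403 − (0.611292)/(13.964130) = 4.288627
f(4.288627) = -0.122178
s_5 = 4.288627 − (-0.122178)·(4.288627 − 4.332403) / (-0.122178 − 2.317980) = 4.288627 − (0.005348)/(-2.440158) = 4.290819

4.0687, 4.3324, 4.2886, 4.2908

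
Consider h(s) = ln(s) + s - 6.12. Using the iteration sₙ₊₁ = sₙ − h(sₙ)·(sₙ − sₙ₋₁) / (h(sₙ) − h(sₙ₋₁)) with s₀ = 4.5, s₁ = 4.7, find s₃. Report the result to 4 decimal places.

4.5950

h(4.5) = -0.115923, h(4.7) = 0.127563
s₂ = 4.700000 − 0.127563·(4.700000 − 4.500000) / (0.127563 − (-0.115923)) = 4.700000 − (0.025513)/(0.243485) = 4.595219
h(4.595219) = 0.000236
s₃ = 4.595219 − 0.000236·(4.595219 − 4.700000) / (0.000236 − 0.127563) = 4.595219 − (-0.000025)/(-0.127327) = 4.595025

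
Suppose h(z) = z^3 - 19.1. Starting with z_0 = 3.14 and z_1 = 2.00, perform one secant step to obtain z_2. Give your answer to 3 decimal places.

2.551

h(3.14) = 11.85914, h(2.00) = -11.10000
z_2 = 2.00000 − (-11.10000)·(2.00000 − 3.14000) / (-11.10000 − 11.85914) = 2.00000 − (12.65400)/(-22.95914) = 2.55115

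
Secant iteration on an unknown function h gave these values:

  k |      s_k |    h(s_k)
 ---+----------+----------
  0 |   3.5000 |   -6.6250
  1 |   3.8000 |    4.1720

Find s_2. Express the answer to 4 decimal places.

s_2 = 3.8000 − 4.1720·(3.8000 − 3.5000) / (4.1720 − (-6.6250))
   = 3.8000 − (1.251600)/(10.797000) = 3.684079

3.6841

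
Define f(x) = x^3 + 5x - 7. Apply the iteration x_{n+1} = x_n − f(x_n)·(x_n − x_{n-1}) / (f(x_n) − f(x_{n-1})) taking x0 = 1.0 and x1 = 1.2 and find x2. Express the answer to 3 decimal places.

f(1.0) = -1.00000, f(1.2) = 0.72800
x2 = 1.20000 − 0.72800·(1.20000 − 1.00000) / (0.72800 − (-1.00000)) = 1.20000 − (0.14560)/(1.72800) = 1.11574

1.116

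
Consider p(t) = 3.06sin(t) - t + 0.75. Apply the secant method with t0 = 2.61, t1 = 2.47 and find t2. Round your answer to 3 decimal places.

2.522

p(2.61) = -0.30887, p(2.47) = 0.18403
t2 = 2.47000 − 0.18403·(2.47000 − 2.61000) / (0.18403 − (-0.30887)) = 2.47000 − (-0.02576)/(0.49290) = 2.52227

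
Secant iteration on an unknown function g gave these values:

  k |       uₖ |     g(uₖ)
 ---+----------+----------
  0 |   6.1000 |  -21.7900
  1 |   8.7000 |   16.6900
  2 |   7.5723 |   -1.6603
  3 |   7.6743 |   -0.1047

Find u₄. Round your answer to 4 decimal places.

u₄ = 7.6743 − (-0.1047)·(7.6743 − 7.5723) / (-0.1047 − (-1.6603))
   = 7.6743 − (-0.010679)/(1.555600) = 7.681165

7.6812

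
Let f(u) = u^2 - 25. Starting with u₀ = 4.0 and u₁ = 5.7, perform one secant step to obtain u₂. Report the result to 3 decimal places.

4.928

f(4.0) = -9.00000, f(5.7) = 7.49000
u₂ = 5.70000 − 7.49000·(5.70000 − 4.00000) / (7.49000 − (-9.00000)) = 5.70000 − (12.73300)/(16.49000) = 4.92784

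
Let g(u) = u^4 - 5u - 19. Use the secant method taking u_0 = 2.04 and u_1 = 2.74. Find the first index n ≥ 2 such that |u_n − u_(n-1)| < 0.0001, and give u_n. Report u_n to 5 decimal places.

g(2.04) = -11.8810854, g(2.74) = 23.6640578
u_2 = 2.7400000 − 23.6640578·(0.7000000)/(35.5451432) = 2.2739774;  |Δ| = 0.4660226
g(2.2739774) = -3.6309235
u_3 = 2.2739774 − (-3.6309235)·(-0.4660226)/(-27.2949812) = 2.3359702;  |Δ| = 0.0619928
g(2.3359702) = -0.9036568
u_4 = 2.3359702 − (-0.9036568)·(0.0619928)/(2.7272667) = 2.3565110;  |Δ| = 0.0205408
g(2.3565110) = 0.0548537
u_5 = 2.3565110 − 0.0548537·(0.0205408)/(0.9585105) = 2.3553355;  |Δ| = 0.0011755
g(2.3553355) = -0.0007538
u_6 = 2.3553355 − (-0.0007538)·(-0.0011755)/(-0.0556075) = 2.3553514;  |Δ| = 0.0000159
|u_6 − u_5| = 0.0000159 < 0.0001

n = 6, u_n = 2.35535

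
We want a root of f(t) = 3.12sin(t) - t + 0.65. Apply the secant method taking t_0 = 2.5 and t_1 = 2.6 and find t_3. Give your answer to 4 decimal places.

f(2.5) = 0.017233, f(2.6) = -0.341636
t_2 = 2.600000 − (-0.341636)·(2.600000 − 2.500000) / (-0.341636 − 0.017233) = 2.600000 − (-0.034164)/(-0.358869) = 2.504802
f(2.504802) = 0.000406
t_3 = 2.504802 − 0.000406·(2.504802 − 2.600000) / (0.000406 − (-0.341636)) = 2.504802 − (-0.000039)/(0.342042) = 2.504915

2.5049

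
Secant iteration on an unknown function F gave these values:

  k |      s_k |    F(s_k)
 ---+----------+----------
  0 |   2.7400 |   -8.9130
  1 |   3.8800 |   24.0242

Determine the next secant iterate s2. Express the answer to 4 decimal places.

3.0485

s2 = 3.8800 − 24.0242·(3.8800 − 2.7400) / (24.0242 − (-8.9130))
   = 3.8800 − (27.387588)/(32.937200) = 3.048491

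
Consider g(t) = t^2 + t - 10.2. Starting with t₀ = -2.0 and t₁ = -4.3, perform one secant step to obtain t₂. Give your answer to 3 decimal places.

-3.547

g(-2.0) = -8.20000, g(-4.3) = 3.99000
t₂ = -4.30000 − 3.99000·(-4.30000 − (-2.00000)) / (3.99000 − (-8.20000)) = -4.30000 − (-9.17700)/(12.19000) = -3.54717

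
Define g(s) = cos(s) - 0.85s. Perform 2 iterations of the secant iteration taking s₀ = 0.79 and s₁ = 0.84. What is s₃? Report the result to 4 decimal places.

g(0.79) = 0.032345, g(0.84) = -0.046537
s₂ = 0.840000 − (-0.046537)·(0.840000 − 0.790000) / (-0.046537 − 0.032345) = 0.840000 − (-0.002327)/(-0.078882) = 0.810502
g(0.810502) = 0.000208
s₃ = 0.810502 − 0.000208·(0.810502 − 0.840000) / (0.000208 − (-0.046537)) = 0.810502 − (-0.000006)/(0.046745) = 0.810633

0.8106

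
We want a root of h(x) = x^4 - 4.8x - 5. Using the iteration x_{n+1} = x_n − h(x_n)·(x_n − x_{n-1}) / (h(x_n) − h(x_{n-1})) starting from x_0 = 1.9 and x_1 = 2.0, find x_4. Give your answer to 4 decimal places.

h(1.9) = -1.087900, h(2.0) = 1.400000
x_2 = 2.000000 − 1.400000·(2.000000 − 1.900000) / (1.400000 − (-1.087900)) = 2.000000 − (0.140000)/(2.487900) = 1.943728
h(1.943728) = -0.056026
x_3 = 1.943728 − (-0.056026)·(1.943728 − 2.000000) / (-0.056026 − 1.400000) = 1.943728 − (0.003153)/(-1.456026) = 1.945893
h(1.945893) = -0.002709
x_4 = 1.945893 − (-0.002709)·(1.945893 − 1.943728) / (-0.002709 − (-0.056026)) = 1.945893 − (-0.000006)/(0.053316) = 1.946003

1.9460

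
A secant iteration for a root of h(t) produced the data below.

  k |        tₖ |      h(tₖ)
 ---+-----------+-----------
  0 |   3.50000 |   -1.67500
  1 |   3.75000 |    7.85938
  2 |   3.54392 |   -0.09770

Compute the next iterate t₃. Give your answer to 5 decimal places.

t₃ = 3.54392 − (-0.09770)·(3.54392 − 3.75000) / (-0.09770 − 7.85938)
   = 3.54392 − (0.0201340)/(-7.9570800) = 3.5464503

3.54645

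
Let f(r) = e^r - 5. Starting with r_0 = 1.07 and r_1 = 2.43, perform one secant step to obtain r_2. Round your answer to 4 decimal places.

1.4058

f(1.07) = -2.084621, f(2.43) = 6.358882
r_2 = 2.430000 − 6.358882·(2.430000 − 1.070000) / (6.358882 − (-2.084621)) = 2.430000 − (8.648080)/(8.443503) = 1.405771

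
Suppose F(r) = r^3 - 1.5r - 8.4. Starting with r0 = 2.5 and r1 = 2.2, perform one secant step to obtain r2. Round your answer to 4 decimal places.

2.2697

F(2.5) = 3.475000, F(2.2) = -1.052000
r2 = 2.200000 − (-1.052000)·(2.200000 − 2.500000) / (-1.052000 − 3.475000) = 2.200000 − (0.315600)/(-4.527000) = 2.269715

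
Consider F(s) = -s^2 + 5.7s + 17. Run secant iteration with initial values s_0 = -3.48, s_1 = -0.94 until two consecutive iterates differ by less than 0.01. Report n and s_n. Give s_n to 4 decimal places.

n = 5, s_n = -2.1622

F(-3.48) = -14.946400, F(-0.94) = 10.758400
s_2 = -0.940000 − 10.758400·(2.540000)/(25.704800) = -2.003083;  |Δ| = 1.063083
F(-2.003083) = 1.570085
s_3 = -2.003083 − 1.570085·(-1.063083)/(-9.188315) = -2.184741;  |Δ| = 0.181658
F(-2.184741) = -0.226117
s_4 = -2.184741 − (-0.226117)·(-0.181658)/(-1.796203) = -2.161873;  |Δ| = 0.022868
F(-2.161873) = 0.003631
s_5 = -2.161873 − 0.003631·(0.022868)/(0.229748) = -2.162234;  |Δ| = 0.000361
|s_5 − s_4| = 0.000361 < 0.01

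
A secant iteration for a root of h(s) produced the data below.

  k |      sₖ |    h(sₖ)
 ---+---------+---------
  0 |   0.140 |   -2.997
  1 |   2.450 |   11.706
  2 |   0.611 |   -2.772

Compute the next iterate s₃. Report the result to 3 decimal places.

s₃ = 0.611 − (-2.772)·(0.611 − 2.450) / (-2.772 − 11.706)
   = 0.611 − (5.09771)/(-14.47800) = 0.96310

0.963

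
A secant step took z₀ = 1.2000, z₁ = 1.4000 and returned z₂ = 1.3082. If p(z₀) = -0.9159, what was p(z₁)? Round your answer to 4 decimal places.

0.7771

The secant line through (1.2000, -0.9159) and (1.4000, p(z₁)) crosses zero at z₂ = 1.3082.
So (1.2000, -0.9159), (1.4000, p(z₁)), (1.3082, 0) are collinear:
p(z₁) = -0.9159 · (1.4000 − 1.3082) / (1.2000 − 1.3082) = -0.9159 · (0.091800)/(-0.108200) = 0.777076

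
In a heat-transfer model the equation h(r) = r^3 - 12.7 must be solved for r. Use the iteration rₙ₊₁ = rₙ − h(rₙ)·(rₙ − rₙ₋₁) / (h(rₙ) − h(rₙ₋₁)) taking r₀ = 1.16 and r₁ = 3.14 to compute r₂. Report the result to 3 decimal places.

1.910

h(1.16) = -11.13910, h(3.14) = 18.25914
r₂ = 3.14000 − 18.25914·(3.14000 − 1.16000) / (18.25914 − (-11.13910)) = 3.14000 − (36.15311)/(29.39825) = 1.91023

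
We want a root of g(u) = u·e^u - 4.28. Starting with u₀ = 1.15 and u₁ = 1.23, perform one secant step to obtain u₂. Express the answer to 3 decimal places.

1.240

g(1.15) = -0.64808, g(1.23) = -0.07189
u₂ = 1.23000 − (-0.07189)·(1.23000 − 1.15000) / (-0.07189 − (-0.64808)) = 1.23000 − (-0.00575)/(0.57619) = 1.23998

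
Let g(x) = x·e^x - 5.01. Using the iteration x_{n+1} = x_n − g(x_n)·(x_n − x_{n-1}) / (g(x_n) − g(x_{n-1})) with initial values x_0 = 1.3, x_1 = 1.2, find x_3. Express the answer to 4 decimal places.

1.3276

g(1.3) = -0.239914, g(1.2) = -1.025860
x_2 = 1.200000 − (-1.025860)·(1.200000 − 1.300000) / (-1.025860 − (-0.239914)) = 1.200000 − (0.102586)/(-0.785945) = 1.330526
g(1.330526) = 0.023420
x_3 = 1.330526 − 0.023420·(1.330526 − 1.200000) / (0.023420 − (-1.025860)) = 1.330526 − (0.003057)/(1.049279) = 1.327612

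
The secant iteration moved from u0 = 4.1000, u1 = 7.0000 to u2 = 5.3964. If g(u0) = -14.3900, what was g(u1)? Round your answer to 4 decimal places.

17.7999

The secant line through (4.1000, -14.3900) and (7.0000, g(u1)) crosses zero at u2 = 5.3964.
So (4.1000, -14.3900), (7.0000, g(u1)), (5.3964, 0) are collinear:
g(u1) = -14.3900 · (7.0000 − 5.3964) / (4.1000 − 5.3964) = -14.3900 · (1.603600)/(-1.296400) = 17.799911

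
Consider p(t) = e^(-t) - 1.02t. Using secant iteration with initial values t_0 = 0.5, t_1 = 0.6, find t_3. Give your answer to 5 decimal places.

0.56000

p(0.5) = 0.0965307, p(0.6) = -0.0631884
t_2 = 0.6000000 − (-0.0631884)·(0.6000000 − 0.5000000) / (-0.0631884 − 0.0965307) = 0.6000000 − (-0.0063188)/(-0.1597190) = 0.5604378
p(0.5604378) = -0.0006875
t_3 = 0.5604378 − (-0.0006875)·(0.5604378 − 0.6000000) / (-0.0006875 − (-0.0631884)) = 0.5604378 − (0.0000272)/(0.0625009) = 0.5600026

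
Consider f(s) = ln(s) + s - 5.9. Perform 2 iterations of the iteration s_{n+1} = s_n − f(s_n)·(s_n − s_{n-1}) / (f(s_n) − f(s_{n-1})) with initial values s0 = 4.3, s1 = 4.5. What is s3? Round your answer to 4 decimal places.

4.4150

f(4.3) = -0.141385, f(4.5) = 0.104077
s2 = 4.500000 − 0.104077·(4.500000 − 4.300000) / (0.104077 − (-0.141385)) = 4.500000 − (0.020815)/(0.245462) = 4.415199
f(4.415199) = 0.000252
s3 = 4.415199 − 0.000252·(4.415199 − 4.500000) / (0.000252 − 0.104077) = 4.415199 − (-0.000021)/(-0.103826) = 4.414993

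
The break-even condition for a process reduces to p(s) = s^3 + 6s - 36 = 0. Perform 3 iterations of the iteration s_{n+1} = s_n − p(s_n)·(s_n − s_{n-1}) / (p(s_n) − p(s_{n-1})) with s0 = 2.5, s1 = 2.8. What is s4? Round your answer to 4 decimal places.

2.7042

p(2.5) = -5.375000, p(2.8) = 2.752000
s2 = 2.800000 − 2.752000·(2.800000 − 2.500000) / (2.752000 − (-5.375000)) = 2.800000 − (0.825600)/(8.127000) = 2.698413
p(2.698413) = -0.161218
s3 = 2.698413 − (-0.161218)·(2.698413 − 2.800000) / (-0.161218 − 2.752000) = 2.698413 − (0.016378)/(-2.913218) = 2.704035
p(2.704035) = -0.004425
s4 = 2.704035 − (-0.004425)·(2.704035 − 2.698413) / (-0.004425 − (-0.161218)) = 2.704035 − (-0.000025)/(0.156792) = 2.704193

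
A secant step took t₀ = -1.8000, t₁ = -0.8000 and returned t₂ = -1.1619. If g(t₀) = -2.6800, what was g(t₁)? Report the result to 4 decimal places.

1.5200

The secant line through (-1.8000, -2.6800) and (-0.8000, g(t₁)) crosses zero at t₂ = -1.1619.
So (-1.8000, -2.6800), (-0.8000, g(t₁)), (-1.1619, 0) are collinear:
g(t₁) = -2.6800 · (-0.8000 − (-1.1619)) / (-1.8000 − (-1.1619)) = -2.6800 · (0.361900)/(-0.638100) = 1.519969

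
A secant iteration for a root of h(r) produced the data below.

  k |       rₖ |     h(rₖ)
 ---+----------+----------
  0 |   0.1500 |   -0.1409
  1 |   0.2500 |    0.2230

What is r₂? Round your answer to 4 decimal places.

0.1887

r₂ = 0.2500 − 0.2230·(0.2500 − 0.1500) / (0.2230 − (-0.1409))
   = 0.2500 − (0.022300)/(0.363900) = 0.188719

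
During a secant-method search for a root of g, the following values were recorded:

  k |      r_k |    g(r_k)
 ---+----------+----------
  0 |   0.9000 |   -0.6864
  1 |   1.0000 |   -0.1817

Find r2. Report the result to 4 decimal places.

r2 = 1.0000 − (-0.1817)·(1.0000 − 0.9000) / (-0.1817 − (-0.6864))
   = 1.0000 − (-0.018170)/(0.504700) = 1.036002

1.0360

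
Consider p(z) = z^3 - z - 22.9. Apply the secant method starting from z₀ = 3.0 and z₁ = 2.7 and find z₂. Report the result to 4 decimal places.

2.9530

p(3.0) = 1.100000, p(2.7) = -5.917000
z₂ = 2.700000 − (-5.917000)·(2.700000 − 3.000000) / (-5.917000 − 1.100000) = 2.700000 − (1.775100)/(-7.017000) = 2.952971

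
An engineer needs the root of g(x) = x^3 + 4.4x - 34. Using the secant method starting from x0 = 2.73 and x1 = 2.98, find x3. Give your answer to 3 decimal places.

g(2.73) = -1.64158, g(2.98) = 5.57559
x2 = 2.98000 − 5.57559·(2.98000 − 2.73000) / (5.57559 − (-1.64158)) = 2.98000 − (1.39390)/(7.21717) = 2.78686
g(2.78686) = -0.09332
x3 = 2.78686 − (-0.09332)·(2.78686 − 2.98000) / (-0.09332 − 5.57559) = 2.78686 − (0.01802)/(-5.66891) = 2.79004

2.790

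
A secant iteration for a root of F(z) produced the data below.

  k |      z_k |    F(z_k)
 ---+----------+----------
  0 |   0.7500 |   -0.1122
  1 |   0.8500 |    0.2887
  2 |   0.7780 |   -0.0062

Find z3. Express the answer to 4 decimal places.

z3 = 0.7780 − (-0.0062)·(0.7780 − 0.8500) / (-0.0062 − 0.2887)
   = 0.7780 − (0.000446)/(-0.294900) = 0.779514

0.7795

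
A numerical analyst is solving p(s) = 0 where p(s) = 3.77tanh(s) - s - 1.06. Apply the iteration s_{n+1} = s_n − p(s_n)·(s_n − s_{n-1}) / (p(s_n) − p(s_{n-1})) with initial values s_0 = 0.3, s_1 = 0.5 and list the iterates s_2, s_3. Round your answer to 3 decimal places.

p(0.3) = -0.26175, p(0.5) = 0.18218
s_2 = 0.50000 − 0.18218·(0.50000 − 0.30000) / (0.18218 − (-0.26175)) = 0.50000 − (0.03644)/(0.44393) = 0.41792
p(0.41792) = 0.01190
s_3 = 0.41792 − 0.01190·(0.41792 − 0.50000) / (0.01190 − 0.18218) = 0.41792 − (-0.00098)/(-0.17028) = 0.41219

0.418, 0.412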